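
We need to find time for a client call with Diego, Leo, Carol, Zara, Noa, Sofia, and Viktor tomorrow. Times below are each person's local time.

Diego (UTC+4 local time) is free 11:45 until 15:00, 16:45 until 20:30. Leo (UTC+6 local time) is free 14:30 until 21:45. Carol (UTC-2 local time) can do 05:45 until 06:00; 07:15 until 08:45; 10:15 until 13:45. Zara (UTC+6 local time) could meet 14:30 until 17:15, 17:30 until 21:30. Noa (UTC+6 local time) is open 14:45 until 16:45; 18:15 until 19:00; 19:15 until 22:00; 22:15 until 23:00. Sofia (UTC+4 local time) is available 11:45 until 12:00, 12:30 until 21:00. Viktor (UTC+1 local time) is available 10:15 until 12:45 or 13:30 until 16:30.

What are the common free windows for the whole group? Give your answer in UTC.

09:15-10:45, 12:45-13:00, 13:15-15:30

Diego in UTC: 07:45-11:00, 12:45-16:30 (subtract 4h to convert from UTC+4).
Leo in UTC: 08:30-15:45 (subtract 6h to convert from UTC+6).
Carol in UTC: 07:45-08:00, 09:15-10:45, 12:15-15:45 (add 2h to convert from UTC-2).
Zara in UTC: 08:30-11:15, 11:30-15:30 (subtract 6h to convert from UTC+6).
Noa in UTC: 08:45-10:45, 12:15-13:00, 13:15-16:00, 16:15-17:00 (subtract 6h to convert from UTC+6).
Sofia in UTC: 07:45-08:00, 08:30-17:00 (subtract 4h to convert from UTC+4).
Viktor in UTC: 09:15-11:45, 12:30-15:30 (subtract 1h to convert from UTC+1).
Diego ∩ Leo: 08:30-11:00, 12:45-15:45.
Diego ∩ Leo ∩ Carol: 09:15-10:45, 12:45-15:45.
Diego ∩ Leo ∩ Carol ∩ Zara: 09:15-10:45, 12:45-15:30.
Diego ∩ Leo ∩ Carol ∩ Zara ∩ Noa: 09:15-10:45, 12:45-13:00, 13:15-15:30.
Diego ∩ Leo ∩ Carol ∩ Zara ∩ Noa ∩ Sofia: 09:15-10:45, 12:45-13:00, 13:15-15:30.
Diego ∩ Leo ∩ Carol ∩ Zara ∩ Noa ∩ Sofia ∩ Viktor: 09:15-10:45, 12:45-13:00, 13:15-15:30.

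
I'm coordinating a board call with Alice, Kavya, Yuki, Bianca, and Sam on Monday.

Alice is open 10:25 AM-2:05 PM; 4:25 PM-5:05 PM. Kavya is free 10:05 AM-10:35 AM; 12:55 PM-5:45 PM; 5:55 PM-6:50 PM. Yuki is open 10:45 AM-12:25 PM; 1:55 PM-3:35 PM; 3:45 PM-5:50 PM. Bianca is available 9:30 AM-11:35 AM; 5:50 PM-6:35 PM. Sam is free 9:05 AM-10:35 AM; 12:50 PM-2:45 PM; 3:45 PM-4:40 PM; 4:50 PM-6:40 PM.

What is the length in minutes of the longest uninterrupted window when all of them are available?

0

Alice ∩ Kavya: 10:25-10:35, 12:55-14:05, 16:25-17:05.
Alice ∩ Kavya ∩ Yuki: 13:55-14:05, 16:25-17:05.
Alice ∩ Kavya ∩ Yuki ∩ Bianca: ∅.
Alice ∩ Kavya ∩ Yuki ∩ Bianca ∩ Sam: ∅.
There is no time when everyone is free.
No common window exists, so the longest block is 0 minutes.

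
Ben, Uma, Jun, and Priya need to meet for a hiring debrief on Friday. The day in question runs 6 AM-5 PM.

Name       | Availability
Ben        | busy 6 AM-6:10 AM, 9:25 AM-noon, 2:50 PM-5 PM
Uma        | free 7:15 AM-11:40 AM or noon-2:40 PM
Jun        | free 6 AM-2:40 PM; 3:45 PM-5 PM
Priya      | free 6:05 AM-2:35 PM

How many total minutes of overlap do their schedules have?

Ben free: 06:10-09:25, 12:00-14:50 (invert busy blocks within the working day).
Uma free: 07:15-11:40, 12:00-14:40.
Jun free: 06:00-14:40, 15:45-17:00.
Priya free: 06:05-14:35.
Ben ∩ Uma: 07:15-09:25, 12:00-14:40.
Ben ∩ Uma ∩ Jun: 07:15-09:25, 12:00-14:40.
Ben ∩ Uma ∩ Jun ∩ Priya: 07:15-09:25, 12:00-14:35.
So the common availability across everyone is 07:15-09:25, 12:00-14:35.
Summing the common windows: 130 + 155 = 285 minutes.

285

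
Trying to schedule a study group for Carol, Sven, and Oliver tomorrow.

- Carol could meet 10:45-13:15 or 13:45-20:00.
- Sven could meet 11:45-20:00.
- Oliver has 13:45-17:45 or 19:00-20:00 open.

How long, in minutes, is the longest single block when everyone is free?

Carol ∩ Sven: 11:45-13:15, 13:45-20:00.
Carol ∩ Sven ∩ Oliver: 13:45-17:45, 19:00-20:00.
Those are the intersection windows.
The longest is 13:45-17:45 at 240 minutes.

240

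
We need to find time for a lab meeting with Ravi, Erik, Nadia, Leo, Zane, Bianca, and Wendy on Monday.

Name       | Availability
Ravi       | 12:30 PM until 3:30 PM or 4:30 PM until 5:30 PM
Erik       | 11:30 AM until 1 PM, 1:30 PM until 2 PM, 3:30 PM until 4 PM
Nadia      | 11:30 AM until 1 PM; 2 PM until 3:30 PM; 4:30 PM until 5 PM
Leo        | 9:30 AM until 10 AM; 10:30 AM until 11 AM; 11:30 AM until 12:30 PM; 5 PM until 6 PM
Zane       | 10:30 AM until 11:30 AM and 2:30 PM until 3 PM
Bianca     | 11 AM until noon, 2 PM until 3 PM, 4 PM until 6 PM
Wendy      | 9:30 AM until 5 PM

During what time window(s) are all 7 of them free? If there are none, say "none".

Ravi ∩ Erik: 12:30-13:00, 13:30-14:00.
Ravi ∩ Erik ∩ Nadia: 12:30-13:00.
Ravi ∩ Erik ∩ Nadia ∩ Leo: ∅.
Ravi ∩ Erik ∩ Nadia ∩ Leo ∩ Zane: ∅.
Ravi ∩ Erik ∩ Nadia ∩ Leo ∩ Zane ∩ Bianca: ∅.
Ravi ∩ Erik ∩ Nadia ∩ Leo ∩ Zane ∩ Bianca ∩ Wendy: ∅.
There is no time when everyone is free.

none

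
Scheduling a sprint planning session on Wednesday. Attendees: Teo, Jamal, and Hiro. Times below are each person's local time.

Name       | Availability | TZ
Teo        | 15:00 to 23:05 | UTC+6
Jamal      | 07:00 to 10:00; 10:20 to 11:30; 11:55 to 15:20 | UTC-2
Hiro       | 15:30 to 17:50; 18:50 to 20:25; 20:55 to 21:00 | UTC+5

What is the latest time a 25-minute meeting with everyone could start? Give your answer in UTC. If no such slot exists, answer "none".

Teo in UTC: 09:00-17:05 (subtract 6h to convert from UTC+6).
Jamal in UTC: 09:00-12:00, 12:20-13:30, 13:55-17:20 (add 2h to convert from UTC-2).
Hiro in UTC: 10:30-12:50, 13:50-15:25, 15:55-16:00 (subtract 5h to convert from UTC+5).
Teo ∩ Jamal: 09:00-12:00, 12:20-13:30, 13:55-17:05.
Teo ∩ Jamal ∩ Hiro: 10:30-12:00, 12:20-12:50, 13:55-15:25, 15:55-16:00.
So the common availability across everyone is 10:30-12:00, 12:20-12:50, 13:55-15:25, 15:55-16:00.
The last common window of at least 25 minutes is 13:55-15:25; a 25-minute meeting can start as late as 15:00 and still end by 15:25.

15:00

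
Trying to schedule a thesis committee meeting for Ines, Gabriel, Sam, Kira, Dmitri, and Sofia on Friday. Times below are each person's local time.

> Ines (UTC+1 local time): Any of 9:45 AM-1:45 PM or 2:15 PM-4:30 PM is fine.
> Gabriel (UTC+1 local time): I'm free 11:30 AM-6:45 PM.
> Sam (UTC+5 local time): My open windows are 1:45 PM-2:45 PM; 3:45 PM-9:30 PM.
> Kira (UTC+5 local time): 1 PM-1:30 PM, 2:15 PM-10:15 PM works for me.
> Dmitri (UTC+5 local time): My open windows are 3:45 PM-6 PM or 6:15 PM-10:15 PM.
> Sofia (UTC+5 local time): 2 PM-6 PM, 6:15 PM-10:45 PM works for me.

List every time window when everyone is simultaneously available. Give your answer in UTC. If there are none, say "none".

10:45-12:45, 13:15-15:30

Ines in UTC: 08:45-12:45, 13:15-15:30 (subtract 1h to convert from UTC+1).
Gabriel in UTC: 10:30-17:45 (subtract 1h to convert from UTC+1).
Sam in UTC: 08:45-09:45, 10:45-16:30 (subtract 5h to convert from UTC+5).
Kira in UTC: 08:00-08:30, 09:15-17:15 (subtract 5h to convert from UTC+5).
Dmitri in UTC: 10:45-13:00, 13:15-17:15 (subtract 5h to convert from UTC+5).
Sofia in UTC: 09:00-13:00, 13:15-17:45 (subtract 5h to convert from UTC+5).
Ines ∩ Gabriel: 10:30-12:45, 13:15-15:30.
Ines ∩ Gabriel ∩ Sam: 10:45-12:45, 13:15-15:30.
Ines ∩ Gabriel ∩ Sam ∩ Kira: 10:45-12:45, 13:15-15:30.
Ines ∩ Gabriel ∩ Sam ∩ Kira ∩ Dmitri: 10:45-12:45, 13:15-15:30.
Ines ∩ Gabriel ∩ Sam ∩ Kira ∩ Dmitri ∩ Sofia: 10:45-12:45, 13:15-15:30.
So the common availability across everyone is 10:45-12:45, 13:15-15:30.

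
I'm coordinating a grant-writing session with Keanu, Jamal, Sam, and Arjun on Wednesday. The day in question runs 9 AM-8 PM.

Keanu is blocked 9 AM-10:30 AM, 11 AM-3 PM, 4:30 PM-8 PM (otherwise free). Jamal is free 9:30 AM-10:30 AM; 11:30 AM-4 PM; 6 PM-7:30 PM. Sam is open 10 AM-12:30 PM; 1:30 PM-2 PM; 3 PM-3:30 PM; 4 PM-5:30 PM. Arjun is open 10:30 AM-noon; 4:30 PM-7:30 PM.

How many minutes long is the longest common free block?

Keanu free: 10:30-11:00, 15:00-16:30 (invert busy blocks within the working day).
Jamal free: 09:30-10:30, 11:30-16:00, 18:00-19:30.
Sam free: 10:00-12:30, 13:30-14:00, 15:00-15:30, 16:00-17:30.
Arjun free: 10:30-12:00, 16:30-19:30.
Keanu ∩ Jamal: 15:00-16:00.
Keanu ∩ Jamal ∩ Sam: 15:00-15:30.
Keanu ∩ Jamal ∩ Sam ∩ Arjun: ∅.
There is no time when everyone is free.
No common window exists, so the longest block is 0 minutes.

0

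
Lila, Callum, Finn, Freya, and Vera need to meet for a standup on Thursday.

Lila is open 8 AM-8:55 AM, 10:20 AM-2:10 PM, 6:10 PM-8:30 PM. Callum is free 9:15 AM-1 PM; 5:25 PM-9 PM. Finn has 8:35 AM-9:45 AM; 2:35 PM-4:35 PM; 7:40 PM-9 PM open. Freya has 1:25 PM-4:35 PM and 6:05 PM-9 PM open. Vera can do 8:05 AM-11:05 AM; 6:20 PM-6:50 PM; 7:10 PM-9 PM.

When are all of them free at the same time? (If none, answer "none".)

Lila ∩ Callum: 10:20-13:00, 18:10-20:30.
Lila ∩ Callum ∩ Finn: 19:40-20:30.
Lila ∩ Callum ∩ Finn ∩ Freya: 19:40-20:30.
Lila ∩ Callum ∩ Finn ∩ Freya ∩ Vera: 19:40-20:30.
So the common availability across everyone is 19:40-20:30.

19:40-20:30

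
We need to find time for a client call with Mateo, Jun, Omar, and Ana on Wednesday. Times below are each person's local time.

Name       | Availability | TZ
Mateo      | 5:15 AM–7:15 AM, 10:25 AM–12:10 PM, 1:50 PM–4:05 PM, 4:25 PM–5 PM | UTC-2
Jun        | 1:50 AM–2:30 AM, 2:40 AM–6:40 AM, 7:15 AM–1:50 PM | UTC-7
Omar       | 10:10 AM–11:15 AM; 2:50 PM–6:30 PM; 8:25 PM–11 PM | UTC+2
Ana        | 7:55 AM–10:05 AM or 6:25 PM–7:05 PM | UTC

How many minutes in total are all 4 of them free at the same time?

60

Mateo in UTC: 07:15-09:15, 12:25-14:10, 15:50-18:05, 18:25-19:00 (add 2h to convert from UTC-2).
Jun in UTC: 08:50-09:30, 09:40-13:40, 14:15-20:50 (add 7h to convert from UTC-7).
Omar in UTC: 08:10-09:15, 12:50-16:30, 18:25-21:00 (subtract 2h to convert from UTC+2).
Ana in UTC: 07:55-10:05, 18:25-19:05.
Mateo ∩ Jun: 08:50-09:15, 12:25-13:40, 15:50-18:05, 18:25-19:00.
Mateo ∩ Jun ∩ Omar: 08:50-09:15, 12:50-13:40, 15:50-16:30, 18:25-19:00.
Mateo ∩ Jun ∩ Omar ∩ Ana: 08:50-09:15, 18:25-19:00.
Summing the common windows: 25 + 35 = 60 minutes.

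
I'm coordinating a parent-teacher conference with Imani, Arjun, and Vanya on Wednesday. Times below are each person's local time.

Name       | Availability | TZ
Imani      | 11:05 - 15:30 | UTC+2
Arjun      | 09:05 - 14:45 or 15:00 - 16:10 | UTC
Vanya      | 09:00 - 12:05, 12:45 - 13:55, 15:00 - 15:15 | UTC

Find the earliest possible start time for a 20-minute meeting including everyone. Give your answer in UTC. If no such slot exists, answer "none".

Imani in UTC: 09:05-13:30 (subtract 2h to convert from UTC+2).
Arjun in UTC: 09:05-14:45, 15:00-16:10.
Vanya in UTC: 09:00-12:05, 12:45-13:55, 15:00-15:15.
Imani ∩ Arjun: 09:05-13:30.
Imani ∩ Arjun ∩ Vanya: 09:05-12:05, 12:45-13:30.
The first common window of at least 20 minutes is 09:05-12:05, so the earliest start is 09:05.

09:05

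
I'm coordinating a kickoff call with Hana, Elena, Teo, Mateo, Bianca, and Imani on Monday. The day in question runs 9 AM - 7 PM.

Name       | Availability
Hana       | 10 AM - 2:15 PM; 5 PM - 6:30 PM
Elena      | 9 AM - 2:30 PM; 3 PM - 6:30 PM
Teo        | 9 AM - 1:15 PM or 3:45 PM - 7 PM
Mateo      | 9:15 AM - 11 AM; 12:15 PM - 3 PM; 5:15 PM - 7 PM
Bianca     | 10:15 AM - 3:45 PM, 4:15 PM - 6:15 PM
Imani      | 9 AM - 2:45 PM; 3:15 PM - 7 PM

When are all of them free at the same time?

Hana ∩ Elena: 10:00-14:15, 17:00-18:30.
Hana ∩ Elena ∩ Teo: 10:00-13:15, 17:00-18:30.
Hana ∩ Elena ∩ Teo ∩ Mateo: 10:00-11:00, 12:15-13:15, 17:15-18:30.
Hana ∩ Elena ∩ Teo ∩ Mateo ∩ Bianca: 10:15-11:00, 12:15-13:15, 17:15-18:15.
Hana ∩ Elena ∩ Teo ∩ Mateo ∩ Bianca ∩ Imani: 10:15-11:00, 12:15-13:15, 17:15-18:15.

10:15-11:00, 12:15-13:15, 17:15-18:15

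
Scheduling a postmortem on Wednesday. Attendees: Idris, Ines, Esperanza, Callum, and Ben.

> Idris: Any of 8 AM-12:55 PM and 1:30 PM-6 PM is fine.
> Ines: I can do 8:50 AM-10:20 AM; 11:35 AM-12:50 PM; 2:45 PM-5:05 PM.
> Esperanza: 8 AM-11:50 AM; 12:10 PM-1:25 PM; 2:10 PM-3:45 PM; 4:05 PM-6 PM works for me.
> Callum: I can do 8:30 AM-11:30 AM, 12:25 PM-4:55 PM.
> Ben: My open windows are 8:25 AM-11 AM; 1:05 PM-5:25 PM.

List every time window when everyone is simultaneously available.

08:50-10:20, 14:45-15:45, 16:05-16:55

Idris ∩ Ines: 08:50-10:20, 11:35-12:50, 14:45-17:05.
Idris ∩ Ines ∩ Esperanza: 08:50-10:20, 11:35-11:50, 12:10-12:50, 14:45-15:45, 16:05-17:05.
Idris ∩ Ines ∩ Esperanza ∩ Callum: 08:50-10:20, 12:25-12:50, 14:45-15:45, 16:05-16:55.
Idris ∩ Ines ∩ Esperanza ∩ Callum ∩ Ben: 08:50-10:20, 14:45-15:45, 16:05-16:55.
Those are the intersection windows.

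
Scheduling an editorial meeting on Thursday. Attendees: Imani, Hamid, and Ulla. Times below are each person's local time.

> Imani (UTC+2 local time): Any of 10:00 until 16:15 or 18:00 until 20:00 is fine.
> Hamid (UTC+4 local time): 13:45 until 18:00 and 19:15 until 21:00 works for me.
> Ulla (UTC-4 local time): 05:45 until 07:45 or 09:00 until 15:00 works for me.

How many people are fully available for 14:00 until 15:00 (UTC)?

1

Imani in UTC: 08:00-14:15, 16:00-18:00 (subtract 2h to convert from UTC+2).
Hamid in UTC: 09:45-14:00, 15:15-17:00 (subtract 4h to convert from UTC+4).
Ulla in UTC: 09:45-11:45, 13:00-19:00 (add 4h to convert from UTC-4).
Ulla can make the full 14:00-15:00 slot — that's 1.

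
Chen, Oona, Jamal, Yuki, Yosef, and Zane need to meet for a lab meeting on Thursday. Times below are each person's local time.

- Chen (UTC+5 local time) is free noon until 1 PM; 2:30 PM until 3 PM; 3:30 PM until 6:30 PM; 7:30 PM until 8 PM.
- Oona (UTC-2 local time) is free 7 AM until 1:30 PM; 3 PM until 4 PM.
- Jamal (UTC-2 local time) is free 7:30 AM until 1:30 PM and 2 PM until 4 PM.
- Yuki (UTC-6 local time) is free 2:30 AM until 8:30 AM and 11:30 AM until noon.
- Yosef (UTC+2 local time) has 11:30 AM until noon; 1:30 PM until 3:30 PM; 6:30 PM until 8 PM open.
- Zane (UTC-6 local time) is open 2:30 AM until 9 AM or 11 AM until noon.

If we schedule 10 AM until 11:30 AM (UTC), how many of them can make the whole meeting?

4

Chen in UTC: 07:00-08:00, 09:30-10:00, 10:30-13:30, 14:30-15:00 (subtract 5h to convert from UTC+5).
Oona in UTC: 09:00-15:30, 17:00-18:00 (add 2h to convert from UTC-2).
Jamal in UTC: 09:30-15:30, 16:00-18:00 (add 2h to convert from UTC-2).
Yuki in UTC: 08:30-14:30, 17:30-18:00 (add 6h to convert from UTC-6).
Yosef in UTC: 09:30-10:00, 11:30-13:30, 16:30-18:00 (subtract 2h to convert from UTC+2).
Zane in UTC: 08:30-15:00, 17:00-18:00 (add 6h to convert from UTC-6).
Oona, Jamal, Yuki, and Zane can make the full 10:00-11:30 slot — that's 4.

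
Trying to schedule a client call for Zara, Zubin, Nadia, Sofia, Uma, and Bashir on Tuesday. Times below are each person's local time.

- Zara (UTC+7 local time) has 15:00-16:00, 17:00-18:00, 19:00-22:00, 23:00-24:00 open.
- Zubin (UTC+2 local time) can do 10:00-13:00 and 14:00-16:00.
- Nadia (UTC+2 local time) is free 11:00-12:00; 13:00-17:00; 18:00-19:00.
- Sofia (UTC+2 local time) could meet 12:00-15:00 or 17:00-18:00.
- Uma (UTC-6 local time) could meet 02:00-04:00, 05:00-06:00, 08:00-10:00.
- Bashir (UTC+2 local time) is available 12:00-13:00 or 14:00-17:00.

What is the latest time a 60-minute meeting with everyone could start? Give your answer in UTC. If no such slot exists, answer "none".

none

Zara in UTC: 08:00-09:00, 10:00-11:00, 12:00-15:00, 16:00-17:00 (subtract 7h to convert from UTC+7).
Zubin in UTC: 08:00-11:00, 12:00-14:00 (subtract 2h to convert from UTC+2).
Nadia in UTC: 09:00-10:00, 11:00-15:00, 16:00-17:00 (subtract 2h to convert from UTC+2).
Sofia in UTC: 10:00-13:00, 15:00-16:00 (subtract 2h to convert from UTC+2).
Uma in UTC: 08:00-10:00, 11:00-12:00, 14:00-16:00 (add 6h to convert from UTC-6).
Bashir in UTC: 10:00-11:00, 12:00-15:00 (subtract 2h to convert from UTC+2).
Zara ∩ Zubin: 08:00-09:00, 10:00-11:00, 12:00-14:00.
Zara ∩ Zubin ∩ Nadia: 12:00-14:00.
Zara ∩ Zubin ∩ Nadia ∩ Sofia: 12:00-13:00.
Zara ∩ Zubin ∩ Nadia ∩ Sofia ∩ Uma: ∅.
Zara ∩ Zubin ∩ Nadia ∩ Sofia ∩ Uma ∩ Bashir: ∅.
There is no time when everyone is free.
No common window is at least 60 minutes long.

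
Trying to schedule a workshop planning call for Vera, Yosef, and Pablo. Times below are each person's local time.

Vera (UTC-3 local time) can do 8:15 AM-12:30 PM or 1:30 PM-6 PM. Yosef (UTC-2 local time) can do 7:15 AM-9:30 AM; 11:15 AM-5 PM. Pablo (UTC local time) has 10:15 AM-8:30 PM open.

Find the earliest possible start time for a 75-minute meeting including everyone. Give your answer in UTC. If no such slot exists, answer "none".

13:15

Vera in UTC: 11:15-15:30, 16:30-21:00 (add 3h to convert from UTC-3).
Yosef in UTC: 09:15-11:30, 13:15-19:00 (add 2h to convert from UTC-2).
Pablo in UTC: 10:15-20:30.
Vera ∩ Yosef: 11:15-11:30, 13:15-15:30, 16:30-19:00.
Vera ∩ Yosef ∩ Pablo: 11:15-11:30, 13:15-15:30, 16:30-19:00.
The first common window of at least 75 minutes is 13:15-15:30, so the earliest start is 13:15.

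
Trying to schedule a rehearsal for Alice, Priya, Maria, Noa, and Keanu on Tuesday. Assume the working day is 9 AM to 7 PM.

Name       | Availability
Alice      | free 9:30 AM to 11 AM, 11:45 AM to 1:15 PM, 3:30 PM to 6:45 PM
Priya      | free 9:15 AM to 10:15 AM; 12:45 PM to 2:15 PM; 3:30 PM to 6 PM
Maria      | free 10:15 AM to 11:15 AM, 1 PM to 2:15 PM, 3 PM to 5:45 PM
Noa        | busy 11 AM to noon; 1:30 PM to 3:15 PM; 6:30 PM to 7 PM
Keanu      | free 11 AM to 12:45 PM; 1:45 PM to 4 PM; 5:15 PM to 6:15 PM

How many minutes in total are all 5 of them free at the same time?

60

Alice free: 09:30-11:00, 11:45-13:15, 15:30-18:45.
Priya free: 09:15-10:15, 12:45-14:15, 15:30-18:00.
Maria free: 10:15-11:15, 13:00-14:15, 15:00-17:45.
Noa free: 09:00-11:00, 12:00-13:30, 15:15-18:30 (invert busy blocks within the working day).
Keanu free: 11:00-12:45, 13:45-16:00, 17:15-18:15.
Alice ∩ Priya: 09:30-10:15, 12:45-13:15, 15:30-18:00.
Alice ∩ Priya ∩ Maria: 13:00-13:15, 15:30-17:45.
Alice ∩ Priya ∩ Maria ∩ Noa: 13:00-13:15, 15:30-17:45.
Alice ∩ Priya ∩ Maria ∩ Noa ∩ Keanu: 15:30-16:00, 17:15-17:45.
Summing the common windows: 30 + 30 = 60 minutes.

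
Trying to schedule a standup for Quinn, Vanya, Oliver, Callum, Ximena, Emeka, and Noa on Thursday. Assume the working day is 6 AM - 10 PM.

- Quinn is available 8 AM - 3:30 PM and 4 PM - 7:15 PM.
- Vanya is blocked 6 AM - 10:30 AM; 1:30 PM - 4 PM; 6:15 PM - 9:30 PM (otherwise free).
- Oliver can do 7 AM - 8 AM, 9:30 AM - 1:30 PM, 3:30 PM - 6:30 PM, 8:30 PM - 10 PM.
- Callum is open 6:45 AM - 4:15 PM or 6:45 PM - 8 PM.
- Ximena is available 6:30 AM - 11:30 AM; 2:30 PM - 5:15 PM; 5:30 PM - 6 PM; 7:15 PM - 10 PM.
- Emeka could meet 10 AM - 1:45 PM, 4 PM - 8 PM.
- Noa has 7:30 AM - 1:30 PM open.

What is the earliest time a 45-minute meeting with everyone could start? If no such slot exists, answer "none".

Quinn free: 08:00-15:30, 16:00-19:15.
Vanya free: 10:30-13:30, 16:00-18:15, 21:30-22:00 (invert busy blocks within the working day).
Oliver free: 07:00-08:00, 09:30-13:30, 15:30-18:30, 20:30-22:00.
Callum free: 06:45-16:15, 18:45-20:00.
Ximena free: 06:30-11:30, 14:30-17:15, 17:30-18:00, 19:15-22:00.
Emeka free: 10:00-13:45, 16:00-20:00.
Noa free: 07:30-13:30.
Quinn ∩ Vanya: 10:30-13:30, 16:00-18:15.
Quinn ∩ Vanya ∩ Oliver: 10:30-13:30, 16:00-18:15.
Quinn ∩ Vanya ∩ Oliver ∩ Callum: 10:30-13:30, 16:00-16:15.
Quinn ∩ Vanya ∩ Oliver ∩ Callum ∩ Ximena: 10:30-11:30, 16:00-16:15.
Quinn ∩ Vanya ∩ Oliver ∩ Callum ∩ Ximena ∩ Emeka: 10:30-11:30, 16:00-16:15.
Quinn ∩ Vanya ∩ Oliver ∩ Callum ∩ Ximena ∩ Emeka ∩ Noa: 10:30-11:30.
The first common window of at least 45 minutes is 10:30-11:30, so the earliest start is 10:30.

10:30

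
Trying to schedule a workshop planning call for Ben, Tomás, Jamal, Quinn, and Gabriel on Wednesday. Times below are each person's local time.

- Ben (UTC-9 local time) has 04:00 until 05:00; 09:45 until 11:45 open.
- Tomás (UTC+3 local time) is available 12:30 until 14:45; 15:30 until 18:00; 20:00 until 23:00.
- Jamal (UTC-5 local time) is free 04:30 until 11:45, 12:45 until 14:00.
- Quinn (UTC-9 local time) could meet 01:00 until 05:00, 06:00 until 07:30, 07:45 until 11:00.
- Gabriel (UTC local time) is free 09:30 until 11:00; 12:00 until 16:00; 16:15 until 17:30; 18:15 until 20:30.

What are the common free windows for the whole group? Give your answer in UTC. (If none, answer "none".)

Ben in UTC: 13:00-14:00, 18:45-20:45 (add 9h to convert from UTC-9).
Tomás in UTC: 09:30-11:45, 12:30-15:00, 17:00-20:00 (subtract 3h to convert from UTC+3).
Jamal in UTC: 09:30-16:45, 17:45-19:00 (add 5h to convert from UTC-5).
Quinn in UTC: 10:00-14:00, 15:00-16:30, 16:45-20:00 (add 9h to convert from UTC-9).
Gabriel in UTC: 09:30-11:00, 12:00-16:00, 16:15-17:30, 18:15-20:30.
Ben ∩ Tomás: 13:00-14:00, 18:45-20:00.
Ben ∩ Tomás ∩ Jamal: 13:00-14:00, 18:45-19:00.
Ben ∩ Tomás ∩ Jamal ∩ Quinn: 13:00-14:00, 18:45-19:00.
Ben ∩ Tomás ∩ Jamal ∩ Quinn ∩ Gabriel: 13:00-14:00, 18:45-19:00.
Those are the intersection windows.

13:00-14:00, 18:45-19:00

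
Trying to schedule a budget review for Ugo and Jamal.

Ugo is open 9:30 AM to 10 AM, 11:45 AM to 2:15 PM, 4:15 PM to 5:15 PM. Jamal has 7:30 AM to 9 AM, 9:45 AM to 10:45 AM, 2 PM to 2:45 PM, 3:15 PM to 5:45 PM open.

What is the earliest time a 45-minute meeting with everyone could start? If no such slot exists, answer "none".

Ugo ∩ Jamal: 09:45-10:00, 14:00-14:15, 16:15-17:15.
The first common window of at least 45 minutes is 16:15-17:15, so the earliest start is 16:15.

16:15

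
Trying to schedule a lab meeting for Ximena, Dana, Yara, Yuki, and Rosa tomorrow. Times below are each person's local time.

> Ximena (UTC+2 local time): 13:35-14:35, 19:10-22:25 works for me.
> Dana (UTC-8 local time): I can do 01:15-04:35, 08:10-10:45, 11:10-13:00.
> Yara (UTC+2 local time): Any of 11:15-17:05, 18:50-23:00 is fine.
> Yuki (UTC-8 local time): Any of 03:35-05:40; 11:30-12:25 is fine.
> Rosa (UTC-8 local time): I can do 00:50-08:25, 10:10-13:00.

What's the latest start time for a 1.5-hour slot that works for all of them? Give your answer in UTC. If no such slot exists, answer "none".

Ximena in UTC: 11:35-12:35, 17:10-20:25 (subtract 2h to convert from UTC+2).
Dana in UTC: 09:15-12:35, 16:10-18:45, 19:10-21:00 (add 8h to convert from UTC-8).
Yara in UTC: 09:15-15:05, 16:50-21:00 (subtract 2h to convert from UTC+2).
Yuki in UTC: 11:35-13:40, 19:30-20:25 (add 8h to convert from UTC-8).
Rosa in UTC: 08:50-16:25, 18:10-21:00 (add 8h to convert from UTC-8).
Ximena ∩ Dana: 11:35-12:35, 17:10-18:45, 19:10-20:25.
Ximena ∩ Dana ∩ Yara: 11:35-12:35, 17:10-18:45, 19:10-20:25.
Ximena ∩ Dana ∩ Yara ∩ Yuki: 11:35-12:35, 19:30-20:25.
Ximena ∩ Dana ∩ Yara ∩ Yuki ∩ Rosa: 11:35-12:35, 19:30-20:25.
Those are the intersection windows.
No common window is at least 90 minutes long.

none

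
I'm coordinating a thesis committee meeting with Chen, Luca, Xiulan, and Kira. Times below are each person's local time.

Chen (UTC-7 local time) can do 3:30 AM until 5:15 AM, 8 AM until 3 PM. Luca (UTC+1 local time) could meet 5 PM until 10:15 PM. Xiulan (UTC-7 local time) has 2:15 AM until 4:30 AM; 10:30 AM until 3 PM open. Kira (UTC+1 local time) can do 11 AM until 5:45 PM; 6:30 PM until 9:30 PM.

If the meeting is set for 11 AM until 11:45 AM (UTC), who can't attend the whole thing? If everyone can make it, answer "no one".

Luca, Xiulan

Chen in UTC: 10:30-12:15, 15:00-22:00 (add 7h to convert from UTC-7).
Luca in UTC: 16:00-21:15 (subtract 1h to convert from UTC+1).
Xiulan in UTC: 09:15-11:30, 17:30-22:00 (add 7h to convert from UTC-7).
Kira in UTC: 10:00-16:45, 17:30-20:30 (subtract 1h to convert from UTC+1).
Chen: free for 11:00-11:45. Luca: not fully free for 11:00-11:45. Xiulan: not fully free for 11:00-11:45. Kira: free for 11:00-11:45.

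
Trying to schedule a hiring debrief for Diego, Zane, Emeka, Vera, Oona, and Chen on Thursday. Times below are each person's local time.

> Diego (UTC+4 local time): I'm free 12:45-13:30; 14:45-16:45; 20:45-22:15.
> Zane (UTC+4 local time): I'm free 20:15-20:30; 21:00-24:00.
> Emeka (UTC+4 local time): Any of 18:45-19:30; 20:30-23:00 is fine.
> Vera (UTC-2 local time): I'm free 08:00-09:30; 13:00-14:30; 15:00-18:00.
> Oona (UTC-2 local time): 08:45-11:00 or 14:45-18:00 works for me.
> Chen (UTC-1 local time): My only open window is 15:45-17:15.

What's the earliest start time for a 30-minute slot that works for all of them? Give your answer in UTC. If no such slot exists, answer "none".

17:00

Diego in UTC: 08:45-09:30, 10:45-12:45, 16:45-18:15 (subtract 4h to convert from UTC+4).
Zane in UTC: 16:15-16:30, 17:00-20:00 (subtract 4h to convert from UTC+4).
Emeka in UTC: 14:45-15:30, 16:30-19:00 (subtract 4h to convert from UTC+4).
Vera in UTC: 10:00-11:30, 15:00-16:30, 17:00-20:00 (add 2h to convert from UTC-2).
Oona in UTC: 10:45-13:00, 16:45-20:00 (add 2h to convert from UTC-2).
Chen in UTC: 16:45-18:15 (add 1h to convert from UTC-1).
Diego ∩ Zane: 17:00-18:15.
Diego ∩ Zane ∩ Emeka: 17:00-18:15.
Diego ∩ Zane ∩ Emeka ∩ Vera: 17:00-18:15.
Diego ∩ Zane ∩ Emeka ∩ Vera ∩ Oona: 17:00-18:15.
Diego ∩ Zane ∩ Emeka ∩ Vera ∩ Oona ∩ Chen: 17:00-18:15.
Those are the intersection windows.
The first common window of at least 30 minutes is 17:00-18:15, so the earliest start is 17:00.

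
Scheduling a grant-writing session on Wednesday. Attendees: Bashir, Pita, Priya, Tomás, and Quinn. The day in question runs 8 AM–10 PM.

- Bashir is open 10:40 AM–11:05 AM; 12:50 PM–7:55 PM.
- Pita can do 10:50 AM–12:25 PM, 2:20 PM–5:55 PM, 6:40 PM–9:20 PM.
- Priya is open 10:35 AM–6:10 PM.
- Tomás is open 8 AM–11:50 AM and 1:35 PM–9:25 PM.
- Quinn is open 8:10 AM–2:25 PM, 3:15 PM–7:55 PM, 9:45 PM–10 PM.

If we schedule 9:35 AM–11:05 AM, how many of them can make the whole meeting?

Tomás and Quinn can make the full 09:35-11:05 slot — that's 2.

2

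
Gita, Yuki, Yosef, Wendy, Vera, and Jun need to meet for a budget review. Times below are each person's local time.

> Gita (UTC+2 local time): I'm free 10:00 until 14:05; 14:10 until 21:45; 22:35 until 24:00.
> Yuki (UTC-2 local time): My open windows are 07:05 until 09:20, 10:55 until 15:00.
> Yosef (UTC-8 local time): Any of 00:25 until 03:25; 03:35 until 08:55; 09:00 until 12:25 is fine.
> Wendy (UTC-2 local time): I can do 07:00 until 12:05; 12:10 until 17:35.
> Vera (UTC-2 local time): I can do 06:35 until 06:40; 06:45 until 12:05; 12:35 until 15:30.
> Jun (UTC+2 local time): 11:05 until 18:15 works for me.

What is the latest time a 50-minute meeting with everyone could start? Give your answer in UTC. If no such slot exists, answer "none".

Gita in UTC: 08:00-12:05, 12:10-19:45, 20:35-22:00 (subtract 2h to convert from UTC+2).
Yuki in UTC: 09:05-11:20, 12:55-17:00 (add 2h to convert from UTC-2).
Yosef in UTC: 08:25-11:25, 11:35-16:55, 17:00-20:25 (add 8h to convert from UTC-8).
Wendy in UTC: 09:00-14:05, 14:10-19:35 (add 2h to convert from UTC-2).
Vera in UTC: 08:35-08:40, 08:45-14:05, 14:35-17:30 (add 2h to convert from UTC-2).
Jun in UTC: 09:05-16:15 (subtract 2h to convert from UTC+2).
Gita ∩ Yuki: 09:05-11:20, 12:55-17:00.
Gita ∩ Yuki ∩ Yosef: 09:05-11:20, 12:55-16:55.
Gita ∩ Yuki ∩ Yosef ∩ Wendy: 09:05-11:20, 12:55-14:05, 14:10-16:55.
Gita ∩ Yuki ∩ Yosef ∩ Wendy ∩ Vera: 09:05-11:20, 12:55-14:05, 14:35-16:55.
Gita ∩ Yuki ∩ Yosef ∩ Wendy ∩ Vera ∩ Jun: 09:05-11:20, 12:55-14:05, 14:35-16:15.
The last common window of at least 50 minutes is 14:35-16:15; a 50-minute meeting can start as late as 15:25 and still end by 16:15.

15:25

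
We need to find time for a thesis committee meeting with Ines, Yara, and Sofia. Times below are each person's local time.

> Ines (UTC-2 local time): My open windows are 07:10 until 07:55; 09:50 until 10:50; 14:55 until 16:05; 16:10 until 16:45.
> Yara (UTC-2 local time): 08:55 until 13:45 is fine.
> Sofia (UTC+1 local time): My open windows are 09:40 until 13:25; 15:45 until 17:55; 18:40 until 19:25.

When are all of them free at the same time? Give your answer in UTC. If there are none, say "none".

11:50-12:25

Ines in UTC: 09:10-09:55, 11:50-12:50, 16:55-18:05, 18:10-18:45 (add 2h to convert from UTC-2).
Yara in UTC: 10:55-15:45 (add 2h to convert from UTC-2).
Sofia in UTC: 08:40-12:25, 14:45-16:55, 17:40-18:25 (subtract 1h to convert from UTC+1).
Ines ∩ Yara: 11:50-12:50.
Ines ∩ Yara ∩ Sofia: 11:50-12:25.
Those are the intersection windows.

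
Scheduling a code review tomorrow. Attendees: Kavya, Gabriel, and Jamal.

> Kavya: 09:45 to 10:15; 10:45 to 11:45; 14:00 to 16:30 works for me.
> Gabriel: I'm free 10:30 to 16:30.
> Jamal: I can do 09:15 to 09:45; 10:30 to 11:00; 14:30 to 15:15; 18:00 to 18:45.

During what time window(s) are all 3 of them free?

Kavya ∩ Gabriel: 10:45-11:45, 14:00-16:30.
Kavya ∩ Gabriel ∩ Jamal: 10:45-11:00, 14:30-15:15.

10:45-11:00, 14:30-15:15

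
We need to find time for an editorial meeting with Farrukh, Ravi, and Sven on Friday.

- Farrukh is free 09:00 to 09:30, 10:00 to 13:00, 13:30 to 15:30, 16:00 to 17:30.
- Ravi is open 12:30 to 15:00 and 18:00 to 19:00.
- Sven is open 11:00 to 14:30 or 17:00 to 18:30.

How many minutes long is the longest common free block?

60

Farrukh ∩ Ravi: 12:30-13:00, 13:30-15:00.
Farrukh ∩ Ravi ∩ Sven: 12:30-13:00, 13:30-14:30.
The longest is 13:30-14:30 at 60 minutes.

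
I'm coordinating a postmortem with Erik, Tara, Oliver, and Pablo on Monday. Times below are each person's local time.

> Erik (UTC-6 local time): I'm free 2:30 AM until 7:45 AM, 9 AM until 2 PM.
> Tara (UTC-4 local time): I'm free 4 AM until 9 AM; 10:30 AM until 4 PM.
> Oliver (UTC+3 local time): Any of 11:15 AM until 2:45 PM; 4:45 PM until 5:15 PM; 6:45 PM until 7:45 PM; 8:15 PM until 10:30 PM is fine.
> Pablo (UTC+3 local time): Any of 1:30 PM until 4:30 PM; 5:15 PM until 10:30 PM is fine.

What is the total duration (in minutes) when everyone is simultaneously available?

270

Erik in UTC: 08:30-13:45, 15:00-20:00 (add 6h to convert from UTC-6).
Tara in UTC: 08:00-13:00, 14:30-20:00 (add 4h to convert from UTC-4).
Oliver in UTC: 08:15-11:45, 13:45-14:15, 15:45-16:45, 17:15-19:30 (subtract 3h to convert from UTC+3).
Pablo in UTC: 10:30-13:30, 14:15-19:30 (subtract 3h to convert from UTC+3).
Erik ∩ Tara: 08:30-13:00, 15:00-20:00.
Erik ∩ Tara ∩ Oliver: 08:30-11:45, 15:45-16:45, 17:15-19:30.
Erik ∩ Tara ∩ Oliver ∩ Pablo: 10:30-11:45, 15:45-16:45, 17:15-19:30.
Summing the common windows: 75 + 60 + 135 = 270 minutes.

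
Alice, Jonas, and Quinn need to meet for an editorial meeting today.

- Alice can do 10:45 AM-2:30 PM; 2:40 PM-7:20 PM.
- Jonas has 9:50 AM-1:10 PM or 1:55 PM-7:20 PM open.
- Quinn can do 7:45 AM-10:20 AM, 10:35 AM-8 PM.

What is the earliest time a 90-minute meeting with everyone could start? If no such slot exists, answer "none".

Alice ∩ Jonas: 10:45-13:10, 13:55-14:30, 14:40-19:20.
Alice ∩ Jonas ∩ Quinn: 10:45-13:10, 13:55-14:30, 14:40-19:20.
Those are the intersection windows.
The first common window of at least 90 minutes is 10:45-13:10, so the earliest start is 10:45.

10:45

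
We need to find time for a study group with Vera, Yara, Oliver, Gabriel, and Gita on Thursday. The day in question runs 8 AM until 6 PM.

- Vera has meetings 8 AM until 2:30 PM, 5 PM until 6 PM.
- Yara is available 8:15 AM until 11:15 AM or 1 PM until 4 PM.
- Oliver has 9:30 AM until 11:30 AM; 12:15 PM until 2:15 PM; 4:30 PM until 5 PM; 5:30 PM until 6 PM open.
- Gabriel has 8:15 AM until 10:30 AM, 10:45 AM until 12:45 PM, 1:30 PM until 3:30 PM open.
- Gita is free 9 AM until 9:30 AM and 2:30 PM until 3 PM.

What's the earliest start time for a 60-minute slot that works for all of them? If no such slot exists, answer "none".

none

Vera free: 14:30-17:00 (invert busy blocks within the working day).
Yara free: 08:15-11:15, 13:00-16:00.
Oliver free: 09:30-11:30, 12:15-14:15, 16:30-17:00, 17:30-18:00.
Gabriel free: 08:15-10:30, 10:45-12:45, 13:30-15:30.
Gita free: 09:00-09:30, 14:30-15:00.
Vera ∩ Yara: 14:30-16:00.
Vera ∩ Yara ∩ Oliver: ∅.
Vera ∩ Yara ∩ Oliver ∩ Gabriel: ∅.
Vera ∩ Yara ∩ Oliver ∩ Gabriel ∩ Gita: ∅.
There is no time when everyone is free.
No common window is at least 60 minutes long.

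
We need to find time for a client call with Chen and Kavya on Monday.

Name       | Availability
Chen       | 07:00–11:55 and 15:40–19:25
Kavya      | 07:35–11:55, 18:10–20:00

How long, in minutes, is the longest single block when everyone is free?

260

Chen ∩ Kavya: 07:35-11:55, 18:10-19:25.
Those are the intersection windows.
The longest is 07:35-11:55 at 260 minutes.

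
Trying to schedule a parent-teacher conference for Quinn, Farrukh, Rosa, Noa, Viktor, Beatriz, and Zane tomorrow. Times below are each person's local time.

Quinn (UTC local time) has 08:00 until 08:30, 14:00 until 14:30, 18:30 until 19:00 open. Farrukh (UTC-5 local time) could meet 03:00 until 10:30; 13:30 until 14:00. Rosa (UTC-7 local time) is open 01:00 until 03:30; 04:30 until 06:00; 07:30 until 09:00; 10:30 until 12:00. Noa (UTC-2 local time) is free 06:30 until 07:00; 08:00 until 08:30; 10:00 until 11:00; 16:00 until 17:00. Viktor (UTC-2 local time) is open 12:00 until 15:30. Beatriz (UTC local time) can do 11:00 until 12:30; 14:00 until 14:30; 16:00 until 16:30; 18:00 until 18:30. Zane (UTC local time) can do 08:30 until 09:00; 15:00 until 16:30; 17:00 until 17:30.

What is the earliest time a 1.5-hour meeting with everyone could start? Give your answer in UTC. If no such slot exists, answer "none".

Quinn in UTC: 08:00-08:30, 14:00-14:30, 18:30-19:00.
Farrukh in UTC: 08:00-15:30, 18:30-19:00 (add 5h to convert from UTC-5).
Rosa in UTC: 08:00-10:30, 11:30-13:00, 14:30-16:00, 17:30-19:00 (add 7h to convert from UTC-7).
Noa in UTC: 08:30-09:00, 10:00-10:30, 12:00-13:00, 18:00-19:00 (add 2h to convert from UTC-2).
Viktor in UTC: 14:00-17:30 (add 2h to convert from UTC-2).
Beatriz in UTC: 11:00-12:30, 14:00-14:30, 16:00-16:30, 18:00-18:30.
Zane in UTC: 08:30-09:00, 15:00-16:30, 17:00-17:30.
Quinn ∩ Farrukh: 08:00-08:30, 14:00-14:30, 18:30-19:00.
Quinn ∩ Farrukh ∩ Rosa: 08:00-08:30, 18:30-19:00.
Quinn ∩ Farrukh ∩ Rosa ∩ Noa: 18:30-19:00.
Quinn ∩ Farrukh ∩ Rosa ∩ Noa ∩ Viktor: ∅.
Quinn ∩ Farrukh ∩ Rosa ∩ Noa ∩ Viktor ∩ Beatriz: ∅.
Quinn ∩ Farrukh ∩ Rosa ∩ Noa ∩ Viktor ∩ Beatriz ∩ Zane: ∅.
There is no time when everyone is free.
No common window is at least 90 minutes long.

none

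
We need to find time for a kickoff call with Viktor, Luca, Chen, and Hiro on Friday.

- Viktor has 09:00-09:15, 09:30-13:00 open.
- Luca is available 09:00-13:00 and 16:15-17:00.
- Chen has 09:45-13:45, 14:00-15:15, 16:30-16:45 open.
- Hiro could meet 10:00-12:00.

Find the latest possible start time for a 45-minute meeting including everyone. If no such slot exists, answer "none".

11:15

Viktor ∩ Luca: 09:00-09:15, 09:30-13:00.
Viktor ∩ Luca ∩ Chen: 09:45-13:00.
Viktor ∩ Luca ∩ Chen ∩ Hiro: 10:00-12:00.
Those are the intersection windows.
The last common window of at least 45 minutes is 10:00-12:00; a 45-minute meeting can start as late as 11:15 and still end by 12:00.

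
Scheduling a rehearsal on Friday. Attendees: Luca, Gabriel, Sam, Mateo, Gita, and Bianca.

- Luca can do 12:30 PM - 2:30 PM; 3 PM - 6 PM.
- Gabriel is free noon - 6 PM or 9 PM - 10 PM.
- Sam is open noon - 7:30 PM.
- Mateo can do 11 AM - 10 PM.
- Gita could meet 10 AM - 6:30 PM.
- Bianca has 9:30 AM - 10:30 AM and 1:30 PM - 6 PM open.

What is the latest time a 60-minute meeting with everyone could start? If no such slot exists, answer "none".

17:00

Luca ∩ Gabriel: 12:30-14:30, 15:00-18:00.
Luca ∩ Gabriel ∩ Sam: 12:30-14:30, 15:00-18:00.
Luca ∩ Gabriel ∩ Sam ∩ Mateo: 12:30-14:30, 15:00-18:00.
Luca ∩ Gabriel ∩ Sam ∩ Mateo ∩ Gita: 12:30-14:30, 15:00-18:00.
Luca ∩ Gabriel ∩ Sam ∩ Mateo ∩ Gita ∩ Bianca: 13:30-14:30, 15:00-18:00.
So the common availability across everyone is 13:30-14:30, 15:00-18:00.
The last common window of at least 60 minutes is 15:00-18:00; a 60-minute meeting can start as late as 17:00 and still end by 18:00.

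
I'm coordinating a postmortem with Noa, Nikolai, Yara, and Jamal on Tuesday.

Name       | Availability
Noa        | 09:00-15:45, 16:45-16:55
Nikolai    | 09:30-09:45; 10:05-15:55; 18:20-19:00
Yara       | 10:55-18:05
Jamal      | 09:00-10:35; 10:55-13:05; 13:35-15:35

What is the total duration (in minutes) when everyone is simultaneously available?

250

Noa ∩ Nikolai: 09:30-09:45, 10:05-15:45.
Noa ∩ Nikolai ∩ Yara: 10:55-15:45.
Noa ∩ Nikolai ∩ Yara ∩ Jamal: 10:55-13:05, 13:35-15:35.
Summing the common windows: 130 + 120 = 250 minutes.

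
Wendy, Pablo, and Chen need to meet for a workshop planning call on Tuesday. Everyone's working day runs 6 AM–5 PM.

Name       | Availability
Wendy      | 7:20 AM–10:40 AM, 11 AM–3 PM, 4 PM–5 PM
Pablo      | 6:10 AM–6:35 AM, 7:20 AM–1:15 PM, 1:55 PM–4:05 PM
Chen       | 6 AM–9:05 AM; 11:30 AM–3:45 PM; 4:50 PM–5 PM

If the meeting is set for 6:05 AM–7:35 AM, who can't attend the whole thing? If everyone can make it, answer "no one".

Pablo, Wendy

Wendy: not fully free for 06:05-07:35. Pablo: not fully free for 06:05-07:35. Chen: free for 06:05-07:35.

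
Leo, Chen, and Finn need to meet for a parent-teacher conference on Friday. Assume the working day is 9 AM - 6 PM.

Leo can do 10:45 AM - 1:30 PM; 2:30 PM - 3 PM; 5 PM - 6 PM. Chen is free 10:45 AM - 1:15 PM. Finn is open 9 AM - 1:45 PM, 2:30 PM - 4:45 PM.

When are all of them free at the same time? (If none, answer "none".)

Leo ∩ Chen: 10:45-13:15.
Leo ∩ Chen ∩ Finn: 10:45-13:15.

10:45-13:15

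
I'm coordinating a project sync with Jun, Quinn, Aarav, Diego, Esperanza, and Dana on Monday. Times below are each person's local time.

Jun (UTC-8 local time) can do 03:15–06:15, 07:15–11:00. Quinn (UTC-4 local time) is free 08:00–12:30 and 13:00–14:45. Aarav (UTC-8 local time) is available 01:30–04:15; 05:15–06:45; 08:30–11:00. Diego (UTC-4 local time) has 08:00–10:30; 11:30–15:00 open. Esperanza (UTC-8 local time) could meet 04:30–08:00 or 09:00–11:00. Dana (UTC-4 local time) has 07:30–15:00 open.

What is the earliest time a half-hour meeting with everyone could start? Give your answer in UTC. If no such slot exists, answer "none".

Jun in UTC: 11:15-14:15, 15:15-19:00 (add 8h to convert from UTC-8).
Quinn in UTC: 12:00-16:30, 17:00-18:45 (add 4h to convert from UTC-4).
Aarav in UTC: 09:30-12:15, 13:15-14:45, 16:30-19:00 (add 8h to convert from UTC-8).
Diego in UTC: 12:00-14:30, 15:30-19:00 (add 4h to convert from UTC-4).
Esperanza in UTC: 12:30-16:00, 17:00-19:00 (add 8h to convert from UTC-8).
Dana in UTC: 11:30-19:00 (add 4h to convert from UTC-4).
Jun ∩ Quinn: 12:00-14:15, 15:15-16:30, 17:00-18:45.
Jun ∩ Quinn ∩ Aarav: 12:00-12:15, 13:15-14:15, 17:00-18:45.
Jun ∩ Quinn ∩ Aarav ∩ Diego: 12:00-12:15, 13:15-14:15, 17:00-18:45.
Jun ∩ Quinn ∩ Aarav ∩ Diego ∩ Esperanza: 13:15-14:15, 17:00-18:45.
Jun ∩ Quinn ∩ Aarav ∩ Diego ∩ Esperanza ∩ Dana: 13:15-14:15, 17:00-18:45.
The first common window of at least 30 minutes is 13:15-14:15, so the earliest start is 13:15.

13:15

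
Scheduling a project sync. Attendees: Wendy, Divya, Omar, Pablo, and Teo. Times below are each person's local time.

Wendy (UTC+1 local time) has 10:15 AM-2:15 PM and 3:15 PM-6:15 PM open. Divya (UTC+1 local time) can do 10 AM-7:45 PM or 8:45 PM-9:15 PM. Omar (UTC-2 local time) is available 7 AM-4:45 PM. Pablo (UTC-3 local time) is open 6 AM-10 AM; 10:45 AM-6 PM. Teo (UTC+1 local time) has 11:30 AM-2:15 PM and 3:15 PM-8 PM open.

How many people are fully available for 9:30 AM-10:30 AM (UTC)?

Wendy in UTC: 09:15-13:15, 14:15-17:15 (subtract 1h to convert from UTC+1).
Divya in UTC: 09:00-18:45, 19:45-20:15 (subtract 1h to convert from UTC+1).
Omar in UTC: 09:00-18:45 (add 2h to convert from UTC-2).
Pablo in UTC: 09:00-13:00, 13:45-21:00 (add 3h to convert from UTC-3).
Teo in UTC: 10:30-13:15, 14:15-19:00 (subtract 1h to convert from UTC+1).
Wendy, Divya, Omar, and Pablo can make the full 09:30-10:30 slot — that's 4.

4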